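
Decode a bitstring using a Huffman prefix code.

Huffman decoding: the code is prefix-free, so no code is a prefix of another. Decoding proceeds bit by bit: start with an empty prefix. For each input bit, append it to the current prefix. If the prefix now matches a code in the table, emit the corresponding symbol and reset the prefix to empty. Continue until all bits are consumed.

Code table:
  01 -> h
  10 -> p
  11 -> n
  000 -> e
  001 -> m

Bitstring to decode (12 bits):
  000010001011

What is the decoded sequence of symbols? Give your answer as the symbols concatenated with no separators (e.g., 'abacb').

Answer: ehepn

Derivation:
Bit 0: prefix='0' (no match yet)
Bit 1: prefix='00' (no match yet)
Bit 2: prefix='000' -> emit 'e', reset
Bit 3: prefix='0' (no match yet)
Bit 4: prefix='01' -> emit 'h', reset
Bit 5: prefix='0' (no match yet)
Bit 6: prefix='00' (no match yet)
Bit 7: prefix='000' -> emit 'e', reset
Bit 8: prefix='1' (no match yet)
Bit 9: prefix='10' -> emit 'p', reset
Bit 10: prefix='1' (no match yet)
Bit 11: prefix='11' -> emit 'n', reset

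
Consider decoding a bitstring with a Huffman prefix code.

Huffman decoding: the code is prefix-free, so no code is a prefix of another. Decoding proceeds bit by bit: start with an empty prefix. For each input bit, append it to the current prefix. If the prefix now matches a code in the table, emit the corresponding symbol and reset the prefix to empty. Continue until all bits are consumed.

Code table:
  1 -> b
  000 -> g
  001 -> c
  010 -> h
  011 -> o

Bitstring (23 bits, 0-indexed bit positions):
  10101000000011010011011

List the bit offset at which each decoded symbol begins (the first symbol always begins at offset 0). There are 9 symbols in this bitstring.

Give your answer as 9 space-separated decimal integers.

Answer: 0 1 4 5 8 11 14 17 20

Derivation:
Bit 0: prefix='1' -> emit 'b', reset
Bit 1: prefix='0' (no match yet)
Bit 2: prefix='01' (no match yet)
Bit 3: prefix='010' -> emit 'h', reset
Bit 4: prefix='1' -> emit 'b', reset
Bit 5: prefix='0' (no match yet)
Bit 6: prefix='00' (no match yet)
Bit 7: prefix='000' -> emit 'g', reset
Bit 8: prefix='0' (no match yet)
Bit 9: prefix='00' (no match yet)
Bit 10: prefix='000' -> emit 'g', reset
Bit 11: prefix='0' (no match yet)
Bit 12: prefix='01' (no match yet)
Bit 13: prefix='011' -> emit 'o', reset
Bit 14: prefix='0' (no match yet)
Bit 15: prefix='01' (no match yet)
Bit 16: prefix='010' -> emit 'h', reset
Bit 17: prefix='0' (no match yet)
Bit 18: prefix='01' (no match yet)
Bit 19: prefix='011' -> emit 'o', reset
Bit 20: prefix='0' (no match yet)
Bit 21: prefix='01' (no match yet)
Bit 22: prefix='011' -> emit 'o', reset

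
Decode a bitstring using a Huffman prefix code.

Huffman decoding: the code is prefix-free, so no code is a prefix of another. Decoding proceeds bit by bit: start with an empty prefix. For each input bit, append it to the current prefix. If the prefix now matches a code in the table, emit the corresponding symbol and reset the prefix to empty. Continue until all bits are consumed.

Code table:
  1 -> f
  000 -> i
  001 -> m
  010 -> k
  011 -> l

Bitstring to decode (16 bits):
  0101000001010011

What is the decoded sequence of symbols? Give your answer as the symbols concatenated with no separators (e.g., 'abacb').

Answer: kfimkl

Derivation:
Bit 0: prefix='0' (no match yet)
Bit 1: prefix='01' (no match yet)
Bit 2: prefix='010' -> emit 'k', reset
Bit 3: prefix='1' -> emit 'f', reset
Bit 4: prefix='0' (no match yet)
Bit 5: prefix='00' (no match yet)
Bit 6: prefix='000' -> emit 'i', reset
Bit 7: prefix='0' (no match yet)
Bit 8: prefix='00' (no match yet)
Bit 9: prefix='001' -> emit 'm', reset
Bit 10: prefix='0' (no match yet)
Bit 11: prefix='01' (no match yet)
Bit 12: prefix='010' -> emit 'k', reset
Bit 13: prefix='0' (no match yet)
Bit 14: prefix='01' (no match yet)
Bit 15: prefix='011' -> emit 'l', reset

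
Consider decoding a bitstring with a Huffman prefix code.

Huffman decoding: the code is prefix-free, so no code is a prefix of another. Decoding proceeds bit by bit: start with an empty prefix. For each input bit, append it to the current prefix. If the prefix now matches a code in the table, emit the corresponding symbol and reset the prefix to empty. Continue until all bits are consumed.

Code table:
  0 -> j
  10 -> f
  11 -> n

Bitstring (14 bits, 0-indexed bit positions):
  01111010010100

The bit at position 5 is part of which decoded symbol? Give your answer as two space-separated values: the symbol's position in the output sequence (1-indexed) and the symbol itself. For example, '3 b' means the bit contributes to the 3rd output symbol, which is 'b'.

Bit 0: prefix='0' -> emit 'j', reset
Bit 1: prefix='1' (no match yet)
Bit 2: prefix='11' -> emit 'n', reset
Bit 3: prefix='1' (no match yet)
Bit 4: prefix='11' -> emit 'n', reset
Bit 5: prefix='0' -> emit 'j', reset
Bit 6: prefix='1' (no match yet)
Bit 7: prefix='10' -> emit 'f', reset
Bit 8: prefix='0' -> emit 'j', reset
Bit 9: prefix='1' (no match yet)

Answer: 4 j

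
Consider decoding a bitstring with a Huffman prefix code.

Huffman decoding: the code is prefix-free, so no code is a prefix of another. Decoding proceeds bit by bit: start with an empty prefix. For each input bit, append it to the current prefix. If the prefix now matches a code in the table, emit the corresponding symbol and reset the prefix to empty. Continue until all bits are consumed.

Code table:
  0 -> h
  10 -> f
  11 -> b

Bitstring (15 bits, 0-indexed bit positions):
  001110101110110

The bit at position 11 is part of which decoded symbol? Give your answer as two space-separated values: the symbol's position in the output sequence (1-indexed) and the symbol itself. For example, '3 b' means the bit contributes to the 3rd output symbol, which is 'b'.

Answer: 7 f

Derivation:
Bit 0: prefix='0' -> emit 'h', reset
Bit 1: prefix='0' -> emit 'h', reset
Bit 2: prefix='1' (no match yet)
Bit 3: prefix='11' -> emit 'b', reset
Bit 4: prefix='1' (no match yet)
Bit 5: prefix='10' -> emit 'f', reset
Bit 6: prefix='1' (no match yet)
Bit 7: prefix='10' -> emit 'f', reset
Bit 8: prefix='1' (no match yet)
Bit 9: prefix='11' -> emit 'b', reset
Bit 10: prefix='1' (no match yet)
Bit 11: prefix='10' -> emit 'f', reset
Bit 12: prefix='1' (no match yet)
Bit 13: prefix='11' -> emit 'b', reset
Bit 14: prefix='0' -> emit 'h', reset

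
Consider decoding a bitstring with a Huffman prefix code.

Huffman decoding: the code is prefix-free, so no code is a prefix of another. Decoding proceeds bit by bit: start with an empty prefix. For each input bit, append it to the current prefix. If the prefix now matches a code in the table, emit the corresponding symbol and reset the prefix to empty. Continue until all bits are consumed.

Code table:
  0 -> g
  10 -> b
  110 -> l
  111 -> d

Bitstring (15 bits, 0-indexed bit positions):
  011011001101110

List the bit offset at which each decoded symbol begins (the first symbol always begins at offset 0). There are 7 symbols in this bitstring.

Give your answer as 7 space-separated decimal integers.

Answer: 0 1 4 7 8 11 14

Derivation:
Bit 0: prefix='0' -> emit 'g', reset
Bit 1: prefix='1' (no match yet)
Bit 2: prefix='11' (no match yet)
Bit 3: prefix='110' -> emit 'l', reset
Bit 4: prefix='1' (no match yet)
Bit 5: prefix='11' (no match yet)
Bit 6: prefix='110' -> emit 'l', reset
Bit 7: prefix='0' -> emit 'g', reset
Bit 8: prefix='1' (no match yet)
Bit 9: prefix='11' (no match yet)
Bit 10: prefix='110' -> emit 'l', reset
Bit 11: prefix='1' (no match yet)
Bit 12: prefix='11' (no match yet)
Bit 13: prefix='111' -> emit 'd', reset
Bit 14: prefix='0' -> emit 'g', reset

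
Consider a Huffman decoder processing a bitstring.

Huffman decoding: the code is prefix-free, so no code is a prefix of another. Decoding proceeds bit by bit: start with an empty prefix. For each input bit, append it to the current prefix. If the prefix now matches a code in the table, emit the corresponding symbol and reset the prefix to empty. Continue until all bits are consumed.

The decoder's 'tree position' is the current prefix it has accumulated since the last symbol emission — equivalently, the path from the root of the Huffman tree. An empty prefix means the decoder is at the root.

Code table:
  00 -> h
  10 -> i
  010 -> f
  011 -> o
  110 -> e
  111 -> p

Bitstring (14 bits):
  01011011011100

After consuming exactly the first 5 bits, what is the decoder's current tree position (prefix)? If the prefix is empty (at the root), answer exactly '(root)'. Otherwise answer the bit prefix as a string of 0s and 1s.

Answer: 11

Derivation:
Bit 0: prefix='0' (no match yet)
Bit 1: prefix='01' (no match yet)
Bit 2: prefix='010' -> emit 'f', reset
Bit 3: prefix='1' (no match yet)
Bit 4: prefix='11' (no match yet)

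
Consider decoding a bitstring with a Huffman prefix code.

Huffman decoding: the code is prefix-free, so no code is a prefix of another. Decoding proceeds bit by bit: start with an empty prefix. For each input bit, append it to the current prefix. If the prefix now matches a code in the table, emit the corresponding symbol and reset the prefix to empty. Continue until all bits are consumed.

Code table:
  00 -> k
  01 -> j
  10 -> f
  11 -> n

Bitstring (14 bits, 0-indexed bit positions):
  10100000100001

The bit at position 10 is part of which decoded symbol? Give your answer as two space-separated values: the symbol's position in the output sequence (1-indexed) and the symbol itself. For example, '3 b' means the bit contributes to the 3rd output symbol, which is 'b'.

Answer: 6 k

Derivation:
Bit 0: prefix='1' (no match yet)
Bit 1: prefix='10' -> emit 'f', reset
Bit 2: prefix='1' (no match yet)
Bit 3: prefix='10' -> emit 'f', reset
Bit 4: prefix='0' (no match yet)
Bit 5: prefix='00' -> emit 'k', reset
Bit 6: prefix='0' (no match yet)
Bit 7: prefix='00' -> emit 'k', reset
Bit 8: prefix='1' (no match yet)
Bit 9: prefix='10' -> emit 'f', reset
Bit 10: prefix='0' (no match yet)
Bit 11: prefix='00' -> emit 'k', reset
Bit 12: prefix='0' (no match yet)
Bit 13: prefix='01' -> emit 'j', reset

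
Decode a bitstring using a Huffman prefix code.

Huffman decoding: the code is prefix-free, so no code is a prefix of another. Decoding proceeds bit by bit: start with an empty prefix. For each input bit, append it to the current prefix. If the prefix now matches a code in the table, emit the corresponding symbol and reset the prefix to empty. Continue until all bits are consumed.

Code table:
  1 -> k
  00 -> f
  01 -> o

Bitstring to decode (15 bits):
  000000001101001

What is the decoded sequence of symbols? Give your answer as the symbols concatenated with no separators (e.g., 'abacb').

Bit 0: prefix='0' (no match yet)
Bit 1: prefix='00' -> emit 'f', reset
Bit 2: prefix='0' (no match yet)
Bit 3: prefix='00' -> emit 'f', reset
Bit 4: prefix='0' (no match yet)
Bit 5: prefix='00' -> emit 'f', reset
Bit 6: prefix='0' (no match yet)
Bit 7: prefix='00' -> emit 'f', reset
Bit 8: prefix='1' -> emit 'k', reset
Bit 9: prefix='1' -> emit 'k', reset
Bit 10: prefix='0' (no match yet)
Bit 11: prefix='01' -> emit 'o', reset
Bit 12: prefix='0' (no match yet)
Bit 13: prefix='00' -> emit 'f', reset
Bit 14: prefix='1' -> emit 'k', reset

Answer: ffffkkofk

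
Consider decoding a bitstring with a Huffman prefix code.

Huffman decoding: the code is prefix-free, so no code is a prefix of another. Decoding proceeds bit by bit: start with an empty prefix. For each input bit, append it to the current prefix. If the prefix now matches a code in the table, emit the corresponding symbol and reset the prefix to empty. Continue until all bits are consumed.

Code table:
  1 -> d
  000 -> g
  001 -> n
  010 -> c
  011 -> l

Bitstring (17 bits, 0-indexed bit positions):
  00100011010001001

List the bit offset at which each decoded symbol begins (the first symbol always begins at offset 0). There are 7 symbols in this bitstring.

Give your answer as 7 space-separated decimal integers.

Bit 0: prefix='0' (no match yet)
Bit 1: prefix='00' (no match yet)
Bit 2: prefix='001' -> emit 'n', reset
Bit 3: prefix='0' (no match yet)
Bit 4: prefix='00' (no match yet)
Bit 5: prefix='000' -> emit 'g', reset
Bit 6: prefix='1' -> emit 'd', reset
Bit 7: prefix='1' -> emit 'd', reset
Bit 8: prefix='0' (no match yet)
Bit 9: prefix='01' (no match yet)
Bit 10: prefix='010' -> emit 'c', reset
Bit 11: prefix='0' (no match yet)
Bit 12: prefix='00' (no match yet)
Bit 13: prefix='001' -> emit 'n', reset
Bit 14: prefix='0' (no match yet)
Bit 15: prefix='00' (no match yet)
Bit 16: prefix='001' -> emit 'n', reset

Answer: 0 3 6 7 8 11 14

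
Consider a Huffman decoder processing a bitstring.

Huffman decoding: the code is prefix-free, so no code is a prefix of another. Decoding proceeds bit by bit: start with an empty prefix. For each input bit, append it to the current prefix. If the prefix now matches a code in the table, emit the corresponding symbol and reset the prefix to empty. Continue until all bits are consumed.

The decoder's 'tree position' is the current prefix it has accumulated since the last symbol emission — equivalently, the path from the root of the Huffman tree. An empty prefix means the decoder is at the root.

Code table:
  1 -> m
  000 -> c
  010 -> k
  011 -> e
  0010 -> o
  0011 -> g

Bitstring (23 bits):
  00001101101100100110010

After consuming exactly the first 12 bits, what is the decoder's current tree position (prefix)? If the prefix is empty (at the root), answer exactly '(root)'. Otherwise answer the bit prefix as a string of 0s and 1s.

Bit 0: prefix='0' (no match yet)
Bit 1: prefix='00' (no match yet)
Bit 2: prefix='000' -> emit 'c', reset
Bit 3: prefix='0' (no match yet)
Bit 4: prefix='01' (no match yet)
Bit 5: prefix='011' -> emit 'e', reset
Bit 6: prefix='0' (no match yet)
Bit 7: prefix='01' (no match yet)
Bit 8: prefix='011' -> emit 'e', reset
Bit 9: prefix='0' (no match yet)
Bit 10: prefix='01' (no match yet)
Bit 11: prefix='011' -> emit 'e', reset

Answer: (root)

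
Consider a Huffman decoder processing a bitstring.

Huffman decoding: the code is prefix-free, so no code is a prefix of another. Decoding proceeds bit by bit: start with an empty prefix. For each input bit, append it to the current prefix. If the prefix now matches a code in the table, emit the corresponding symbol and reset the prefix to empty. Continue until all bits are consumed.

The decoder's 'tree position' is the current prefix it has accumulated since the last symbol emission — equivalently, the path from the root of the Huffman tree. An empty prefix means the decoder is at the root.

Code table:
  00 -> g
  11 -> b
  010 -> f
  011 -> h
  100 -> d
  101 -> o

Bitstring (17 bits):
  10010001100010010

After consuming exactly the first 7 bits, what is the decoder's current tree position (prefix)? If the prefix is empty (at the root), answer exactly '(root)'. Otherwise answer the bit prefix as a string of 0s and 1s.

Answer: 0

Derivation:
Bit 0: prefix='1' (no match yet)
Bit 1: prefix='10' (no match yet)
Bit 2: prefix='100' -> emit 'd', reset
Bit 3: prefix='1' (no match yet)
Bit 4: prefix='10' (no match yet)
Bit 5: prefix='100' -> emit 'd', reset
Bit 6: prefix='0' (no match yet)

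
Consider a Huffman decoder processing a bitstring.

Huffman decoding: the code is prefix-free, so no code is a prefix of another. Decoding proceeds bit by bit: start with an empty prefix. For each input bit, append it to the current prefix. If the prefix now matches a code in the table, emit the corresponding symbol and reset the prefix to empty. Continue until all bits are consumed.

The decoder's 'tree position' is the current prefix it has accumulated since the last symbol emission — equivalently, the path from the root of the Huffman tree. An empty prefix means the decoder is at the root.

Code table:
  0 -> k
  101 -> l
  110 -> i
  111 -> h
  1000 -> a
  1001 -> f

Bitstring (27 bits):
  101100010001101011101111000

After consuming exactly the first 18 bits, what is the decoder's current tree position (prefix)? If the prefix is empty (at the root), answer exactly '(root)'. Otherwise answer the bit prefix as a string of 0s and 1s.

Answer: 1

Derivation:
Bit 0: prefix='1' (no match yet)
Bit 1: prefix='10' (no match yet)
Bit 2: prefix='101' -> emit 'l', reset
Bit 3: prefix='1' (no match yet)
Bit 4: prefix='10' (no match yet)
Bit 5: prefix='100' (no match yet)
Bit 6: prefix='1000' -> emit 'a', reset
Bit 7: prefix='1' (no match yet)
Bit 8: prefix='10' (no match yet)
Bit 9: prefix='100' (no match yet)
Bit 10: prefix='1000' -> emit 'a', reset
Bit 11: prefix='1' (no match yet)
Bit 12: prefix='11' (no match yet)
Bit 13: prefix='110' -> emit 'i', reset
Bit 14: prefix='1' (no match yet)
Bit 15: prefix='10' (no match yet)
Bit 16: prefix='101' -> emit 'l', reset
Bit 17: prefix='1' (no match yet)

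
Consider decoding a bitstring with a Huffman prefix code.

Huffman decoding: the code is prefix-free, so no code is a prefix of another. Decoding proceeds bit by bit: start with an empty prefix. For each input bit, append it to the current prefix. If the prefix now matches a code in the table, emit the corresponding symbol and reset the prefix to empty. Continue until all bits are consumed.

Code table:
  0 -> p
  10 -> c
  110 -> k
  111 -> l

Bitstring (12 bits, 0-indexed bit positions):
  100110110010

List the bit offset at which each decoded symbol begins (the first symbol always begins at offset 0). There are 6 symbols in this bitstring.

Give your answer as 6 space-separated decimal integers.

Answer: 0 2 3 6 9 10

Derivation:
Bit 0: prefix='1' (no match yet)
Bit 1: prefix='10' -> emit 'c', reset
Bit 2: prefix='0' -> emit 'p', reset
Bit 3: prefix='1' (no match yet)
Bit 4: prefix='11' (no match yet)
Bit 5: prefix='110' -> emit 'k', reset
Bit 6: prefix='1' (no match yet)
Bit 7: prefix='11' (no match yet)
Bit 8: prefix='110' -> emit 'k', reset
Bit 9: prefix='0' -> emit 'p', reset
Bit 10: prefix='1' (no match yet)
Bit 11: prefix='10' -> emit 'c', reset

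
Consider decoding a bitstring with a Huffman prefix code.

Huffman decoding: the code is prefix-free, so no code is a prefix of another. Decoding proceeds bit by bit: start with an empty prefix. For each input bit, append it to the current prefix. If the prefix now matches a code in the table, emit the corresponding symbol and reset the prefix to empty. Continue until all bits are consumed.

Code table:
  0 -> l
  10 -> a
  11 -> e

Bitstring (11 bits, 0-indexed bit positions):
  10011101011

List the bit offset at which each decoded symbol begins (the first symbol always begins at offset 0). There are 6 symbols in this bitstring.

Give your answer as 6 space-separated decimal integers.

Bit 0: prefix='1' (no match yet)
Bit 1: prefix='10' -> emit 'a', reset
Bit 2: prefix='0' -> emit 'l', reset
Bit 3: prefix='1' (no match yet)
Bit 4: prefix='11' -> emit 'e', reset
Bit 5: prefix='1' (no match yet)
Bit 6: prefix='10' -> emit 'a', reset
Bit 7: prefix='1' (no match yet)
Bit 8: prefix='10' -> emit 'a', reset
Bit 9: prefix='1' (no match yet)
Bit 10: prefix='11' -> emit 'e', reset

Answer: 0 2 3 5 7 9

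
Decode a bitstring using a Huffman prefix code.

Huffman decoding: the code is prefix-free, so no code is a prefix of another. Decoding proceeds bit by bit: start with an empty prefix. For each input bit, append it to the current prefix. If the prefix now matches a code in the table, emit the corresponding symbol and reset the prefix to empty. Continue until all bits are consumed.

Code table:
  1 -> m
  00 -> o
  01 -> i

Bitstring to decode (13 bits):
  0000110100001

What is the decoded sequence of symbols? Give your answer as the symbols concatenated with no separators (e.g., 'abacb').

Answer: oommioom

Derivation:
Bit 0: prefix='0' (no match yet)
Bit 1: prefix='00' -> emit 'o', reset
Bit 2: prefix='0' (no match yet)
Bit 3: prefix='00' -> emit 'o', reset
Bit 4: prefix='1' -> emit 'm', reset
Bit 5: prefix='1' -> emit 'm', reset
Bit 6: prefix='0' (no match yet)
Bit 7: prefix='01' -> emit 'i', reset
Bit 8: prefix='0' (no match yet)
Bit 9: prefix='00' -> emit 'o', reset
Bit 10: prefix='0' (no match yet)
Bit 11: prefix='00' -> emit 'o', reset
Bit 12: prefix='1' -> emit 'm', reset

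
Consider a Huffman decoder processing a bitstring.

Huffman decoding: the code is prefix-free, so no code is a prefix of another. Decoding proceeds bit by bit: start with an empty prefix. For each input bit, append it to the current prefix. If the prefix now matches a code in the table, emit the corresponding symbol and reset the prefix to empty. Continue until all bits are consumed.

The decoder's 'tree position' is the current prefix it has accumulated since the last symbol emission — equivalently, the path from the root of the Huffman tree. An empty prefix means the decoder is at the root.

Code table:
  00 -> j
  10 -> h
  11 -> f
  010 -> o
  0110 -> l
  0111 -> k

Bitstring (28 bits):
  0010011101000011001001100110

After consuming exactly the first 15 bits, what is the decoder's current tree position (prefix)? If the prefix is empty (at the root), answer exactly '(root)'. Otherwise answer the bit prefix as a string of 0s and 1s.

Bit 0: prefix='0' (no match yet)
Bit 1: prefix='00' -> emit 'j', reset
Bit 2: prefix='1' (no match yet)
Bit 3: prefix='10' -> emit 'h', reset
Bit 4: prefix='0' (no match yet)
Bit 5: prefix='01' (no match yet)
Bit 6: prefix='011' (no match yet)
Bit 7: prefix='0111' -> emit 'k', reset
Bit 8: prefix='0' (no match yet)
Bit 9: prefix='01' (no match yet)
Bit 10: prefix='010' -> emit 'o', reset
Bit 11: prefix='0' (no match yet)
Bit 12: prefix='00' -> emit 'j', reset
Bit 13: prefix='0' (no match yet)
Bit 14: prefix='01' (no match yet)

Answer: 01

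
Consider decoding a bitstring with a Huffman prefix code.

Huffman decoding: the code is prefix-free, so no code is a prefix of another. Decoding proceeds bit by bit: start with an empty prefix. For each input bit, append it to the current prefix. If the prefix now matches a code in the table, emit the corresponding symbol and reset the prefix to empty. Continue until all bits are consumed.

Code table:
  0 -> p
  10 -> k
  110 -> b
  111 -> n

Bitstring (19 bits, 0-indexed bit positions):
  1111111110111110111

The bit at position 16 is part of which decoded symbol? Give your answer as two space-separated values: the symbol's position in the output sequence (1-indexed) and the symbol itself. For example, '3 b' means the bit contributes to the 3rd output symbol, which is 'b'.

Answer: 7 n

Derivation:
Bit 0: prefix='1' (no match yet)
Bit 1: prefix='11' (no match yet)
Bit 2: prefix='111' -> emit 'n', reset
Bit 3: prefix='1' (no match yet)
Bit 4: prefix='11' (no match yet)
Bit 5: prefix='111' -> emit 'n', reset
Bit 6: prefix='1' (no match yet)
Bit 7: prefix='11' (no match yet)
Bit 8: prefix='111' -> emit 'n', reset
Bit 9: prefix='0' -> emit 'p', reset
Bit 10: prefix='1' (no match yet)
Bit 11: prefix='11' (no match yet)
Bit 12: prefix='111' -> emit 'n', reset
Bit 13: prefix='1' (no match yet)
Bit 14: prefix='11' (no match yet)
Bit 15: prefix='110' -> emit 'b', reset
Bit 16: prefix='1' (no match yet)
Bit 17: prefix='11' (no match yet)
Bit 18: prefix='111' -> emit 'n', reset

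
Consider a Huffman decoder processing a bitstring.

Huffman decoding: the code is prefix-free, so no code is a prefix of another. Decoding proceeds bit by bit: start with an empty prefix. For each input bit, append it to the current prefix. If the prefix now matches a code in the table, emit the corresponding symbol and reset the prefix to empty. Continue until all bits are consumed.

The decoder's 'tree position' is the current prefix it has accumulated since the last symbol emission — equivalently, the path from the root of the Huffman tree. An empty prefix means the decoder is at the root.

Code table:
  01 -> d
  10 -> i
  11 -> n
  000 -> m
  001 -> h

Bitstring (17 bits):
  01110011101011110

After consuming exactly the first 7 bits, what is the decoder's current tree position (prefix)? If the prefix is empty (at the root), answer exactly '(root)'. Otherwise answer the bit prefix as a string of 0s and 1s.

Answer: (root)

Derivation:
Bit 0: prefix='0' (no match yet)
Bit 1: prefix='01' -> emit 'd', reset
Bit 2: prefix='1' (no match yet)
Bit 3: prefix='11' -> emit 'n', reset
Bit 4: prefix='0' (no match yet)
Bit 5: prefix='00' (no match yet)
Bit 6: prefix='001' -> emit 'h', reset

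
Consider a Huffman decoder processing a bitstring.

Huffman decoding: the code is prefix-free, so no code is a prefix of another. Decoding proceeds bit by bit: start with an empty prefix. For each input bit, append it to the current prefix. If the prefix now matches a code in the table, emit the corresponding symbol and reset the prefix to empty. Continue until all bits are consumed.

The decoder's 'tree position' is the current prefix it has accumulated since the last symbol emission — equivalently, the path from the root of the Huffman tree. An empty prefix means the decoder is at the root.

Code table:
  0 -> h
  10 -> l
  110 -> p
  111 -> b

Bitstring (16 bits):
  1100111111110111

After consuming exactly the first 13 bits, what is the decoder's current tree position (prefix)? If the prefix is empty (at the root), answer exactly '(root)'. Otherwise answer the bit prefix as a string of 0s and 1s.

Answer: (root)

Derivation:
Bit 0: prefix='1' (no match yet)
Bit 1: prefix='11' (no match yet)
Bit 2: prefix='110' -> emit 'p', reset
Bit 3: prefix='0' -> emit 'h', reset
Bit 4: prefix='1' (no match yet)
Bit 5: prefix='11' (no match yet)
Bit 6: prefix='111' -> emit 'b', reset
Bit 7: prefix='1' (no match yet)
Bit 8: prefix='11' (no match yet)
Bit 9: prefix='111' -> emit 'b', reset
Bit 10: prefix='1' (no match yet)
Bit 11: prefix='11' (no match yet)
Bit 12: prefix='110' -> emit 'p', reset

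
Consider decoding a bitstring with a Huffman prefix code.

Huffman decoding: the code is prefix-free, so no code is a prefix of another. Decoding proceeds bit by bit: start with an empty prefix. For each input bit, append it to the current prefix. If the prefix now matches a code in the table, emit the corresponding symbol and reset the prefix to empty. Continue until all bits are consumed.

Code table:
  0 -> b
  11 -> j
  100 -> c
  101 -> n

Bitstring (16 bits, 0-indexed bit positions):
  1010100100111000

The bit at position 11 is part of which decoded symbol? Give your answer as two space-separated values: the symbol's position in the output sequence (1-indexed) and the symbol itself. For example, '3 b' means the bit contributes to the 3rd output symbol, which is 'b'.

Answer: 5 j

Derivation:
Bit 0: prefix='1' (no match yet)
Bit 1: prefix='10' (no match yet)
Bit 2: prefix='101' -> emit 'n', reset
Bit 3: prefix='0' -> emit 'b', reset
Bit 4: prefix='1' (no match yet)
Bit 5: prefix='10' (no match yet)
Bit 6: prefix='100' -> emit 'c', reset
Bit 7: prefix='1' (no match yet)
Bit 8: prefix='10' (no match yet)
Bit 9: prefix='100' -> emit 'c', reset
Bit 10: prefix='1' (no match yet)
Bit 11: prefix='11' -> emit 'j', reset
Bit 12: prefix='1' (no match yet)
Bit 13: prefix='10' (no match yet)
Bit 14: prefix='100' -> emit 'c', reset
Bit 15: prefix='0' -> emit 'b', reset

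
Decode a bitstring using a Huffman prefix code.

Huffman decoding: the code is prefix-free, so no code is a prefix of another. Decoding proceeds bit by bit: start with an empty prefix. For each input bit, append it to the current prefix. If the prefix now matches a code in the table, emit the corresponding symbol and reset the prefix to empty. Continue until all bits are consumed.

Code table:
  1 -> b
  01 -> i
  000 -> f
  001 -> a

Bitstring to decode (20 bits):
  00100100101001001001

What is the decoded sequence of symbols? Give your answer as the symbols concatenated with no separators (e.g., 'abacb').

Answer: aaaiaaa

Derivation:
Bit 0: prefix='0' (no match yet)
Bit 1: prefix='00' (no match yet)
Bit 2: prefix='001' -> emit 'a', reset
Bit 3: prefix='0' (no match yet)
Bit 4: prefix='00' (no match yet)
Bit 5: prefix='001' -> emit 'a', reset
Bit 6: prefix='0' (no match yet)
Bit 7: prefix='00' (no match yet)
Bit 8: prefix='001' -> emit 'a', reset
Bit 9: prefix='0' (no match yet)
Bit 10: prefix='01' -> emit 'i', reset
Bit 11: prefix='0' (no match yet)
Bit 12: prefix='00' (no match yet)
Bit 13: prefix='001' -> emit 'a', reset
Bit 14: prefix='0' (no match yet)
Bit 15: prefix='00' (no match yet)
Bit 16: prefix='001' -> emit 'a', reset
Bit 17: prefix='0' (no match yet)
Bit 18: prefix='00' (no match yet)
Bit 19: prefix='001' -> emit 'a', reset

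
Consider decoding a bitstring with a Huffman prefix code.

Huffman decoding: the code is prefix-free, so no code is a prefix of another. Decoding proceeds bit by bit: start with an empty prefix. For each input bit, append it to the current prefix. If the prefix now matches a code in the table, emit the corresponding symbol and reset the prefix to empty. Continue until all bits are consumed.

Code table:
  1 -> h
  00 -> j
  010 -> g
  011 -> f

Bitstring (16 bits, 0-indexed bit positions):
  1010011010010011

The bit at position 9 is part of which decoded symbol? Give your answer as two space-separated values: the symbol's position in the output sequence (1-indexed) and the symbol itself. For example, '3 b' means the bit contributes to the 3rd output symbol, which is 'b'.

Answer: 4 g

Derivation:
Bit 0: prefix='1' -> emit 'h', reset
Bit 1: prefix='0' (no match yet)
Bit 2: prefix='01' (no match yet)
Bit 3: prefix='010' -> emit 'g', reset
Bit 4: prefix='0' (no match yet)
Bit 5: prefix='01' (no match yet)
Bit 6: prefix='011' -> emit 'f', reset
Bit 7: prefix='0' (no match yet)
Bit 8: prefix='01' (no match yet)
Bit 9: prefix='010' -> emit 'g', reset
Bit 10: prefix='0' (no match yet)
Bit 11: prefix='01' (no match yet)
Bit 12: prefix='010' -> emit 'g', reset
Bit 13: prefix='0' (no match yet)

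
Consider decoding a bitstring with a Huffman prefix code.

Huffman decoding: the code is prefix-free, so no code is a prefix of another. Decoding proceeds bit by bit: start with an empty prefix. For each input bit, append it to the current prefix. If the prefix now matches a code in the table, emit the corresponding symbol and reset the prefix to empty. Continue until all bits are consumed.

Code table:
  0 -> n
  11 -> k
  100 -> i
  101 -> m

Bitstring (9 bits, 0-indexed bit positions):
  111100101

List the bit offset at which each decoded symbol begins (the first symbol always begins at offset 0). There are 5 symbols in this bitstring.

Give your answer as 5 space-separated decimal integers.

Bit 0: prefix='1' (no match yet)
Bit 1: prefix='11' -> emit 'k', reset
Bit 2: prefix='1' (no match yet)
Bit 3: prefix='11' -> emit 'k', reset
Bit 4: prefix='0' -> emit 'n', reset
Bit 5: prefix='0' -> emit 'n', reset
Bit 6: prefix='1' (no match yet)
Bit 7: prefix='10' (no match yet)
Bit 8: prefix='101' -> emit 'm', reset

Answer: 0 2 4 5 6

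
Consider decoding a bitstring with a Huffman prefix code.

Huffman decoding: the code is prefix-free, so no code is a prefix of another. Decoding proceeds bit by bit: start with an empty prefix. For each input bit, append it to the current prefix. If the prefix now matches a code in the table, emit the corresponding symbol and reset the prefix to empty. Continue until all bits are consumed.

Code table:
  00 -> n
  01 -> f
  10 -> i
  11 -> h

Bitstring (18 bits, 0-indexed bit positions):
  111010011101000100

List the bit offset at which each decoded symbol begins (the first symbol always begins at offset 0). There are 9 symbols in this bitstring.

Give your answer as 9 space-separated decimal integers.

Answer: 0 2 4 6 8 10 12 14 16

Derivation:
Bit 0: prefix='1' (no match yet)
Bit 1: prefix='11' -> emit 'h', reset
Bit 2: prefix='1' (no match yet)
Bit 3: prefix='10' -> emit 'i', reset
Bit 4: prefix='1' (no match yet)
Bit 5: prefix='10' -> emit 'i', reset
Bit 6: prefix='0' (no match yet)
Bit 7: prefix='01' -> emit 'f', reset
Bit 8: prefix='1' (no match yet)
Bit 9: prefix='11' -> emit 'h', reset
Bit 10: prefix='0' (no match yet)
Bit 11: prefix='01' -> emit 'f', reset
Bit 12: prefix='0' (no match yet)
Bit 13: prefix='00' -> emit 'n', reset
Bit 14: prefix='0' (no match yet)
Bit 15: prefix='01' -> emit 'f', reset
Bit 16: prefix='0' (no match yet)
Bit 17: prefix='00' -> emit 'n', reset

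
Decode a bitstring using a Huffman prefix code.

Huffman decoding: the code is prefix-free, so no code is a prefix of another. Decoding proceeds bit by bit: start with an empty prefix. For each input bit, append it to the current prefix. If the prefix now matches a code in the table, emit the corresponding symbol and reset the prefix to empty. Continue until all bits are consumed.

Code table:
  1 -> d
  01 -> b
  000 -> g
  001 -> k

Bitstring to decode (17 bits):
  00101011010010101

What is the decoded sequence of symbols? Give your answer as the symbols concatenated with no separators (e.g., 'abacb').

Answer: kbbdbkbb

Derivation:
Bit 0: prefix='0' (no match yet)
Bit 1: prefix='00' (no match yet)
Bit 2: prefix='001' -> emit 'k', reset
Bit 3: prefix='0' (no match yet)
Bit 4: prefix='01' -> emit 'b', reset
Bit 5: prefix='0' (no match yet)
Bit 6: prefix='01' -> emit 'b', reset
Bit 7: prefix='1' -> emit 'd', reset
Bit 8: prefix='0' (no match yet)
Bit 9: prefix='01' -> emit 'b', reset
Bit 10: prefix='0' (no match yet)
Bit 11: prefix='00' (no match yet)
Bit 12: prefix='001' -> emit 'k', reset
Bit 13: prefix='0' (no match yet)
Bit 14: prefix='01' -> emit 'b', reset
Bit 15: prefix='0' (no match yet)
Bit 16: prefix='01' -> emit 'b', reset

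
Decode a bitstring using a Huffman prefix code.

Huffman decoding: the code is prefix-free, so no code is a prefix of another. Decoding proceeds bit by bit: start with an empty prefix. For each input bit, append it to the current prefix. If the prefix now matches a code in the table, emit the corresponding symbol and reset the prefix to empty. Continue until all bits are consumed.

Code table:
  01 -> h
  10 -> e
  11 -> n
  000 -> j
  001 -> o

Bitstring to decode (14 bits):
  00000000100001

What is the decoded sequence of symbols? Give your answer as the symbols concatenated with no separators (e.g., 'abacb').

Answer: jjojh

Derivation:
Bit 0: prefix='0' (no match yet)
Bit 1: prefix='00' (no match yet)
Bit 2: prefix='000' -> emit 'j', reset
Bit 3: prefix='0' (no match yet)
Bit 4: prefix='00' (no match yet)
Bit 5: prefix='000' -> emit 'j', reset
Bit 6: prefix='0' (no match yet)
Bit 7: prefix='00' (no match yet)
Bit 8: prefix='001' -> emit 'o', reset
Bit 9: prefix='0' (no match yet)
Bit 10: prefix='00' (no match yet)
Bit 11: prefix='000' -> emit 'j', reset
Bit 12: prefix='0' (no match yet)
Bit 13: prefix='01' -> emit 'h', reset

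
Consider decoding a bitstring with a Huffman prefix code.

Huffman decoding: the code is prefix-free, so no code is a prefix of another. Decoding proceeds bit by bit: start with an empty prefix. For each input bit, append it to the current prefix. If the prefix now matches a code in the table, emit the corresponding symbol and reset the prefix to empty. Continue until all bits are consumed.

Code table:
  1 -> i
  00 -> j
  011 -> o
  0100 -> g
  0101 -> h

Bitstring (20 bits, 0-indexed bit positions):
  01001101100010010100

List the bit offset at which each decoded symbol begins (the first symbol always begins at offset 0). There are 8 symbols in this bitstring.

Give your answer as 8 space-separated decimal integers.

Answer: 0 4 5 6 9 11 15 16

Derivation:
Bit 0: prefix='0' (no match yet)
Bit 1: prefix='01' (no match yet)
Bit 2: prefix='010' (no match yet)
Bit 3: prefix='0100' -> emit 'g', reset
Bit 4: prefix='1' -> emit 'i', reset
Bit 5: prefix='1' -> emit 'i', reset
Bit 6: prefix='0' (no match yet)
Bit 7: prefix='01' (no match yet)
Bit 8: prefix='011' -> emit 'o', reset
Bit 9: prefix='0' (no match yet)
Bit 10: prefix='00' -> emit 'j', reset
Bit 11: prefix='0' (no match yet)
Bit 12: prefix='01' (no match yet)
Bit 13: prefix='010' (no match yet)
Bit 14: prefix='0100' -> emit 'g', reset
Bit 15: prefix='1' -> emit 'i', reset
Bit 16: prefix='0' (no match yet)
Bit 17: prefix='01' (no match yet)
Bit 18: prefix='010' (no match yet)
Bit 19: prefix='0100' -> emit 'g', reset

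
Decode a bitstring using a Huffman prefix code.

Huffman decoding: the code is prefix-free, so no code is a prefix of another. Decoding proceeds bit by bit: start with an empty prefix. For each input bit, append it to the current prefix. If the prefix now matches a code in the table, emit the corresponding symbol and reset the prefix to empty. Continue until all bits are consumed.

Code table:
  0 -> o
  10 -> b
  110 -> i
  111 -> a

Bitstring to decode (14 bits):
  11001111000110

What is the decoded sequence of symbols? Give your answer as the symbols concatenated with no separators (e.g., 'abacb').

Answer: ioabooi

Derivation:
Bit 0: prefix='1' (no match yet)
Bit 1: prefix='11' (no match yet)
Bit 2: prefix='110' -> emit 'i', reset
Bit 3: prefix='0' -> emit 'o', reset
Bit 4: prefix='1' (no match yet)
Bit 5: prefix='11' (no match yet)
Bit 6: prefix='111' -> emit 'a', reset
Bit 7: prefix='1' (no match yet)
Bit 8: prefix='10' -> emit 'b', reset
Bit 9: prefix='0' -> emit 'o', reset
Bit 10: prefix='0' -> emit 'o', reset
Bit 11: prefix='1' (no match yet)
Bit 12: prefix='11' (no match yet)
Bit 13: prefix='110' -> emit 'i', reset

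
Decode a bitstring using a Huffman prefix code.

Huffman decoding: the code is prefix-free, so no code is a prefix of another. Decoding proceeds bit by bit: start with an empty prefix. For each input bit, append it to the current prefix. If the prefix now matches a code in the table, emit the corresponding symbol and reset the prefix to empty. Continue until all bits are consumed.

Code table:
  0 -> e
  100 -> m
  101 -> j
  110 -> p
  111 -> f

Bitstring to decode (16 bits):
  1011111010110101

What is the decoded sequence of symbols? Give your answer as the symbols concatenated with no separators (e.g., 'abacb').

Answer: jfjepj

Derivation:
Bit 0: prefix='1' (no match yet)
Bit 1: prefix='10' (no match yet)
Bit 2: prefix='101' -> emit 'j', reset
Bit 3: prefix='1' (no match yet)
Bit 4: prefix='11' (no match yet)
Bit 5: prefix='111' -> emit 'f', reset
Bit 6: prefix='1' (no match yet)
Bit 7: prefix='10' (no match yet)
Bit 8: prefix='101' -> emit 'j', reset
Bit 9: prefix='0' -> emit 'e', reset
Bit 10: prefix='1' (no match yet)
Bit 11: prefix='11' (no match yet)
Bit 12: prefix='110' -> emit 'p', reset
Bit 13: prefix='1' (no match yet)
Bit 14: prefix='10' (no match yet)
Bit 15: prefix='101' -> emit 'j', reset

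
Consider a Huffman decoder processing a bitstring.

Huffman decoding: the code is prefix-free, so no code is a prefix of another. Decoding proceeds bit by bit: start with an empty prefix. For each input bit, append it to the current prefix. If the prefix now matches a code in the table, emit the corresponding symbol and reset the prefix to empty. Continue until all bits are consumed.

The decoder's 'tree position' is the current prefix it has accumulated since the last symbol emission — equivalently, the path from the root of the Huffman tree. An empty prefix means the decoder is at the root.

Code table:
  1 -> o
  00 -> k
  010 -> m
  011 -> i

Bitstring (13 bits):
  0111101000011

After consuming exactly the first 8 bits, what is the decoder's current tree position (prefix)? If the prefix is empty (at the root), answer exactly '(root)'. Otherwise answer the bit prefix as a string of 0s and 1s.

Answer: (root)

Derivation:
Bit 0: prefix='0' (no match yet)
Bit 1: prefix='01' (no match yet)
Bit 2: prefix='011' -> emit 'i', reset
Bit 3: prefix='1' -> emit 'o', reset
Bit 4: prefix='1' -> emit 'o', reset
Bit 5: prefix='0' (no match yet)
Bit 6: prefix='01' (no match yet)
Bit 7: prefix='010' -> emit 'm', reset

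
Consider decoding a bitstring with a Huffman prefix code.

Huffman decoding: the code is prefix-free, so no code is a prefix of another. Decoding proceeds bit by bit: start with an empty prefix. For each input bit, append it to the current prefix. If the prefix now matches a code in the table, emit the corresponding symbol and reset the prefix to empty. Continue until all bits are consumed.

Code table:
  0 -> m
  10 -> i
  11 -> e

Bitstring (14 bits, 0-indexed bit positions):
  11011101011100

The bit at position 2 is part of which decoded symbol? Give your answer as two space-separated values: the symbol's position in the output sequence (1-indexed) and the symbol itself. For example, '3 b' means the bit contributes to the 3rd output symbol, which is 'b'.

Answer: 2 m

Derivation:
Bit 0: prefix='1' (no match yet)
Bit 1: prefix='11' -> emit 'e', reset
Bit 2: prefix='0' -> emit 'm', reset
Bit 3: prefix='1' (no match yet)
Bit 4: prefix='11' -> emit 'e', reset
Bit 5: prefix='1' (no match yet)
Bit 6: prefix='10' -> emit 'i', reset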